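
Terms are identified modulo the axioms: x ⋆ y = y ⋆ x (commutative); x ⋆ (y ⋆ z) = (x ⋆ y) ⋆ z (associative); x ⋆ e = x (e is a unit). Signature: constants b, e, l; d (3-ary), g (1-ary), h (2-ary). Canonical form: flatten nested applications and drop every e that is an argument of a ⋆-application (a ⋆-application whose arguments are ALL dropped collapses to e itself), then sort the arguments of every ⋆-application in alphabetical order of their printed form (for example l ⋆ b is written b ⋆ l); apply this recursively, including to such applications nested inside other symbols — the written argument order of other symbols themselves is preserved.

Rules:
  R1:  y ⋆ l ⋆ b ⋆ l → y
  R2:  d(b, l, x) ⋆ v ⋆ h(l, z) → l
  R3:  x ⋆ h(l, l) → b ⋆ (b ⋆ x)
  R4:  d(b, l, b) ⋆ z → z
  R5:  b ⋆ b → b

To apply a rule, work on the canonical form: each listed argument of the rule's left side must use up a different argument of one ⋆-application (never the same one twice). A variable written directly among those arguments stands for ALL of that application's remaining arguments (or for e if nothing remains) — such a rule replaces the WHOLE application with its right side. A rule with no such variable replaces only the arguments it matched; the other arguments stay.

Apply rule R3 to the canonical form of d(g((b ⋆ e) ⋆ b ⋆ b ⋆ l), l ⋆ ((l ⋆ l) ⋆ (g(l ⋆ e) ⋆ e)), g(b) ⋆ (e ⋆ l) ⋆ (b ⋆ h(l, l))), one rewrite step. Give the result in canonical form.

Canonical form:  d(g(b ⋆ b ⋆ b ⋆ l), g(l) ⋆ l ⋆ l ⋆ l, b ⋆ g(b) ⋆ h(l, l) ⋆ l)
Match R3:  consume h(l, l);  x := b ⋆ g(b) ⋆ l
Every leftover argument binds to the variable; the entire application is replaced.
New term:  d(g(b ⋆ b ⋆ b ⋆ l), g(l) ⋆ l ⋆ l ⋆ l, b ⋆ b ⋆ b ⋆ g(b) ⋆ l)

Answer: d(g(b ⋆ b ⋆ b ⋆ l), g(l) ⋆ l ⋆ l ⋆ l, b ⋆ b ⋆ b ⋆ g(b) ⋆ l)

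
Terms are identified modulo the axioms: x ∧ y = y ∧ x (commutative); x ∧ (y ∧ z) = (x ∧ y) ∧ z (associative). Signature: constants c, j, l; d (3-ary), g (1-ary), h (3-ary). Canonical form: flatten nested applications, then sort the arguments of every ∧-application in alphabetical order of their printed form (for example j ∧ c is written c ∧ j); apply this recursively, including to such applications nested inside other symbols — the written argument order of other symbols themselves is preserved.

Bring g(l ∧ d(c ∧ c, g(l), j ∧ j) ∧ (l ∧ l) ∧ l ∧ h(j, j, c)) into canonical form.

Focus inside:  l ∧ d(c ∧ c, g(l), j ∧ j) ∧ (l ∧ l) ∧ l ∧ h(j, j, c)
Merge nested applications:  l ∧ d(c ∧ c, g(l), j ∧ j) ∧ l ∧ l ∧ l ∧ h(j, j, c)
Order the arguments:  d(c ∧ c, g(l), j ∧ j) ∧ h(j, j, c) ∧ l ∧ l ∧ l ∧ l
Reassemble:  g(d(c ∧ c, g(l), j ∧ j) ∧ h(j, j, c) ∧ l ∧ l ∧ l ∧ l)

Answer: g(d(c ∧ c, g(l), j ∧ j) ∧ h(j, j, c) ∧ l ∧ l ∧ l ∧ l)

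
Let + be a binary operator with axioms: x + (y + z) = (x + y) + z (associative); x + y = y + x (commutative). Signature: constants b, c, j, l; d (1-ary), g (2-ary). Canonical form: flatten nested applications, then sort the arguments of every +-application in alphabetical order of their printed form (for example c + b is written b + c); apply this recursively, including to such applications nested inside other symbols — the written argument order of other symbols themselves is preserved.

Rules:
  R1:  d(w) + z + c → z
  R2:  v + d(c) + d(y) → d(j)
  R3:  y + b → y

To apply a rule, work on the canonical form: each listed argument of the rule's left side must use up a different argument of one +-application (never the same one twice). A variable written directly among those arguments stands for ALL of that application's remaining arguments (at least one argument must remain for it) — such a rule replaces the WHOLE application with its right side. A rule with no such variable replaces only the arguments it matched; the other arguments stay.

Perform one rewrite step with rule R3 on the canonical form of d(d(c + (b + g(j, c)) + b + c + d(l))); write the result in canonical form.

Answer: d(d(b + c + c + d(l) + g(j, c)))

Derivation:
Canonical form:  d(d(b + b + c + c + d(l) + g(j, c)))
Apply R3:  consuming b;  y := b + c + c + d(l) + g(j, c)
The variable takes the whole remainder — replace the entire application.
Giving:  d(d(b + c + c + d(l) + g(j, c)))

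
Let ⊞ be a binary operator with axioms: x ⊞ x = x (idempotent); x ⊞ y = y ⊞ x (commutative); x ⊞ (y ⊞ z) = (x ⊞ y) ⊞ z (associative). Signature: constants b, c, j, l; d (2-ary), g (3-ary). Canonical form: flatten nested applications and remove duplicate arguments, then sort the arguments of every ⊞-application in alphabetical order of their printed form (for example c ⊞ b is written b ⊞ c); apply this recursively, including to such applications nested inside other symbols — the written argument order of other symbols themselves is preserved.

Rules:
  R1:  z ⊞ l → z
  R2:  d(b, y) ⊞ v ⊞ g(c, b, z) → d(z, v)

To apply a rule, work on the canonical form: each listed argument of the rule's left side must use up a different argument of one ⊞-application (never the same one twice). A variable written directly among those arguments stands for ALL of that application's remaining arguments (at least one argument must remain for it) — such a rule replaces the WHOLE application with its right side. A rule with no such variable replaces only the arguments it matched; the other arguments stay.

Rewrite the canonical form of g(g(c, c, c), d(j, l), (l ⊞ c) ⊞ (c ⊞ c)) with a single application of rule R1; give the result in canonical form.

Canonical form:  g(g(c, c, c), d(j, l), c ⊞ l)
R1 matches:  uses l;  z := c
The variable takes the whole remainder — replace the entire application.
Giving:  g(g(c, c, c), d(j, l), c)

Answer: g(g(c, c, c), d(j, l), c)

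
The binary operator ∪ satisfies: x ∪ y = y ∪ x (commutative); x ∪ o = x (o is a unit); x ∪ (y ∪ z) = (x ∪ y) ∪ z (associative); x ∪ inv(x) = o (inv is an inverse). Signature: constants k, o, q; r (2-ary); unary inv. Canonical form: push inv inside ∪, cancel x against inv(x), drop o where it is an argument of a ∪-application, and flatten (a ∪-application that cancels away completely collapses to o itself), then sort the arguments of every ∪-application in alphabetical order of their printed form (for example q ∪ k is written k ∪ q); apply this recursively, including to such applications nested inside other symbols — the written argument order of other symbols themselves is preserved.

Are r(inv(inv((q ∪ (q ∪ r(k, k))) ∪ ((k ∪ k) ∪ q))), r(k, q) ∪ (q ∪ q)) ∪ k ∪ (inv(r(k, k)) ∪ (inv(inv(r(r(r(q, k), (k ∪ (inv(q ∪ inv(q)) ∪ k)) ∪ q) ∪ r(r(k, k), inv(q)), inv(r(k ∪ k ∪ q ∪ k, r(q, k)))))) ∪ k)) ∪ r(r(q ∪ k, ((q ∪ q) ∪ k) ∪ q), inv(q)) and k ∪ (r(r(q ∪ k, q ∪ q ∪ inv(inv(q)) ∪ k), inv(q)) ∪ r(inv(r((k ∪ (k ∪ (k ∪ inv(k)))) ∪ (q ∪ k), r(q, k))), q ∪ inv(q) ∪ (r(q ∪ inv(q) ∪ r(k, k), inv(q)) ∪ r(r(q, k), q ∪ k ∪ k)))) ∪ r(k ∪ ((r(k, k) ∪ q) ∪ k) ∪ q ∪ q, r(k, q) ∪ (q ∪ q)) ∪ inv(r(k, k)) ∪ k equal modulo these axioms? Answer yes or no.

Answer: no — inv(r(k, k)) ∪ k ∪ k ∪ r(k ∪ k ∪ q ∪ q ∪ q ∪ r(k, k), q ∪ q ∪ r(k, q)) ∪ r(r(k ∪ q, k ∪ q ∪ q ∪ q), inv(q)) ∪ r(r(r(k, k), inv(q)) ∪ r(r(q, k), k ∪ k ∪ q), inv(r(k ∪ k ∪ k ∪ q, r(q, k)))) vs inv(r(k, k)) ∪ k ∪ k ∪ r(inv(r(k ∪ k ∪ k ∪ q, r(q, k))), r(r(k, k), inv(q)) ∪ r(r(q, k), k ∪ k ∪ q)) ∪ r(k ∪ k ∪ q ∪ q ∪ q ∪ r(k, k), q ∪ q ∪ r(k, q)) ∪ r(r(k ∪ q, k ∪ q ∪ q ∪ q), inv(q))

Derivation:
Left:  r(inv(inv((q ∪ (q ∪ r(k, k))) ∪ ((k ∪ k) ∪ q))), r(k, q) ∪ (q ∪ q)) ∪ k ∪ (inv(r(k, k)) ∪ (inv(inv(r(r(r(q, k), (k ∪ (inv(q ∪ inv(q)) ∪ k)) ∪ q) ∪ r(r(k, k), inv(q)), inv(r(k ∪ k ∪ q ∪ k, r(q, k)))))) ∪ k)) ∪ r(r(q ∪ k, ((q ∪ q) ∪ k) ∪ q), inv(q))
  Push inv inside:  distribute inv over ∪ and collapse double inv
  Combine occurrences:  r(k ∪ k ∪ q ∪ q ∪ q ∪ r(k, k), q ∪ q ∪ r(k, q)) ∪ k ∪ k ∪ inv(r(k, k)) ∪ r(r(r(k, k), inv(q)) ∪ r(r(q, k), k ∪ k ∪ q), inv(r(k ∪ k ∪ k ∪ q, r(q, k)))) ∪ r(r(k ∪ q, k ∪ q ∪ q ∪ q), inv(q))
  Order the arguments:  inv(r(k, k)) ∪ k ∪ k ∪ r(k ∪ k ∪ q ∪ q ∪ q ∪ r(k, k), q ∪ q ∪ r(k, q)) ∪ r(r(k ∪ q, k ∪ q ∪ q ∪ q), inv(q)) ∪ r(r(r(k, k), inv(q)) ∪ r(r(q, k), k ∪ k ∪ q), inv(r(k ∪ k ∪ k ∪ q, r(q, k))))
Right:  k ∪ (r(r(q ∪ k, q ∪ q ∪ inv(inv(q)) ∪ k), inv(q)) ∪ r(inv(r((k ∪ (k ∪ (k ∪ inv(k)))) ∪ (q ∪ k), r(q, k))), q ∪ inv(q) ∪ (r(q ∪ inv(q) ∪ r(k, k), inv(q)) ∪ r(r(q, k), q ∪ k ∪ k)))) ∪ r(k ∪ ((r(k, k) ∪ q) ∪ k) ∪ q ∪ q, r(k, q) ∪ (q ∪ q)) ∪ inv(r(k, k)) ∪ k
  Push inv inside:  distribute inv over ∪ and collapse double inv
  Collect:  k ∪ k ∪ r(r(k ∪ q, k ∪ q ∪ q ∪ q), inv(q)) ∪ r(inv(r(k ∪ k ∪ k ∪ q, r(q, k))), r(r(k, k), inv(q)) ∪ r(r(q, k), k ∪ k ∪ q)) ∪ r(k ∪ k ∪ q ∪ q ∪ q ∪ r(k, k), q ∪ q ∪ r(k, q)) ∪ inv(r(k, k))
  Order the arguments:  inv(r(k, k)) ∪ k ∪ k ∪ r(inv(r(k ∪ k ∪ k ∪ q, r(q, k))), r(r(k, k), inv(q)) ∪ r(r(q, k), k ∪ k ∪ q)) ∪ r(k ∪ k ∪ q ∪ q ∪ q ∪ r(k, k), q ∪ q ∪ r(k, q)) ∪ r(r(k ∪ q, k ∪ q ∪ q ∪ q), inv(q))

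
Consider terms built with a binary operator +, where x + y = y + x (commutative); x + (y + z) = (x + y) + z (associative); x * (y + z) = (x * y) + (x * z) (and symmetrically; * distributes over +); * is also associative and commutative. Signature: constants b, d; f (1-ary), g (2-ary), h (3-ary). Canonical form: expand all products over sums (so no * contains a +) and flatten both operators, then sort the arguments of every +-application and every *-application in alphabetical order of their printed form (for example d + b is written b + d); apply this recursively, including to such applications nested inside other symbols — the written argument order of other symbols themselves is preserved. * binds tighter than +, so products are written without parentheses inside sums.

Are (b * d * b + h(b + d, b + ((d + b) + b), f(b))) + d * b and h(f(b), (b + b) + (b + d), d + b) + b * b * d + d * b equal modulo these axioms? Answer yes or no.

Answer: no — b * b * d + b * d + h(b + d, b + b + b + d, f(b)) vs b * b * d + b * d + h(f(b), b + b + b + d, b + d)

Derivation:
Left:  (b * d * b + h(b + d, b + ((d + b) + b), f(b))) + d * b
  Flatten:  b * b * d + h(b + d, b + b + b + d, f(b)) + b * d
  Sort arguments:  b * b * d + b * d + h(b + d, b + b + b + d, f(b))
Right:  h(f(b), (b + b) + (b + d), d + b) + b * b * d + d * b
  Flatten:  h(f(b), b + b + b + d, b + d) + b * b * d + b * d
  Sort:  b * b * d + b * d + h(f(b), b + b + b + d, b + d)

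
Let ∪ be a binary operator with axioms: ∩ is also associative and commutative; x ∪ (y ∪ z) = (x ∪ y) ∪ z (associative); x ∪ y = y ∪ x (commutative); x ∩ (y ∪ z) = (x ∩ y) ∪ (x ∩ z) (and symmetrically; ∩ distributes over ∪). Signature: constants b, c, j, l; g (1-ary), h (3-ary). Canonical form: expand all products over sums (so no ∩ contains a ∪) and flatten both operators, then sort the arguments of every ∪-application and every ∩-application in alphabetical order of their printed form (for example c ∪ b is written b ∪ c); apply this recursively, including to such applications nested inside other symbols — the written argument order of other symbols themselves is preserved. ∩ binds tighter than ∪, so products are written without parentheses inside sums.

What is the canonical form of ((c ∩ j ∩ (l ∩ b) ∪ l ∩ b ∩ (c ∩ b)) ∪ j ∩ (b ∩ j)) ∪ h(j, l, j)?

Flatten:  b ∩ c ∩ j ∩ l ∪ b ∩ b ∩ c ∩ l ∪ b ∩ j ∩ j ∪ h(j, l, j)
Sort:  b ∩ b ∩ c ∩ l ∪ b ∩ c ∩ j ∩ l ∪ b ∩ j ∩ j ∪ h(j, l, j)

Answer: b ∩ b ∩ c ∩ l ∪ b ∩ c ∩ j ∩ l ∪ b ∩ j ∩ j ∪ h(j, l, j)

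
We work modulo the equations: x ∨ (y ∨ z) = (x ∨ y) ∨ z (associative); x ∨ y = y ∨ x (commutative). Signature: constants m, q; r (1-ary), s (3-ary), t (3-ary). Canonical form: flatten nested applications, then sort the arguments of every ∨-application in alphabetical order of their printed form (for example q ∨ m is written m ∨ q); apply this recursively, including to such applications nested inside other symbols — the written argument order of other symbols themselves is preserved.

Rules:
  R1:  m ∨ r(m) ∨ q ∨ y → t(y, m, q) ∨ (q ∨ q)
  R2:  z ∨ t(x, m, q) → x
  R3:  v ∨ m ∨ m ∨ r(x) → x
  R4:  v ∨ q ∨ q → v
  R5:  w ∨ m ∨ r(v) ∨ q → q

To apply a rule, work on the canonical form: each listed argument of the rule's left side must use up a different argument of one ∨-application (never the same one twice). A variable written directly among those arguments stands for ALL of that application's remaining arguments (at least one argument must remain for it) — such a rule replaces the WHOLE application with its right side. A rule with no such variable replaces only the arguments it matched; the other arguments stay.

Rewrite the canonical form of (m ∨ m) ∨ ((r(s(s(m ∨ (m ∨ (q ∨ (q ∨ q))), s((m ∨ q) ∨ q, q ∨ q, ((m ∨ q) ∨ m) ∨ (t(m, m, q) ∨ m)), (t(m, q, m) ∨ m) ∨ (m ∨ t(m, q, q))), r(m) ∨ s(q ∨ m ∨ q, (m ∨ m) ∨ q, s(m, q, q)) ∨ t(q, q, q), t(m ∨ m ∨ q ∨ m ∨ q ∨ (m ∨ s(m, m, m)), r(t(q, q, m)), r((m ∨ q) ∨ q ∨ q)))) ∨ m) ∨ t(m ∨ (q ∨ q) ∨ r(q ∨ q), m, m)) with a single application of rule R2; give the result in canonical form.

Canonical form:  m ∨ m ∨ m ∨ r(s(s(m ∨ m ∨ q ∨ q ∨ q, s(m ∨ q ∨ q, q ∨ q, m ∨ m ∨ m ∨ q ∨ t(m, m, q)), m ∨ m ∨ t(m, q, m) ∨ t(m, q, q)), r(m) ∨ s(m ∨ q ∨ q, m ∨ m ∨ q, s(m, q, q)) ∨ t(q, q, q), t(m ∨ m ∨ m ∨ m ∨ q ∨ q ∨ s(m, m, m), r(t(q, q, m)), r(m ∨ q ∨ q ∨ q)))) ∨ t(m ∨ q ∨ q ∨ r(q ∨ q), m, m)
R2 matches:  uses t(m, m, q);  x := m, z := m ∨ m ∨ m ∨ q
The variable takes the whole remainder — replace the entire application.
New term:  m ∨ m ∨ m ∨ r(s(s(m ∨ m ∨ q ∨ q ∨ q, s(m ∨ q ∨ q, q ∨ q, m), m ∨ m ∨ t(m, q, m) ∨ t(m, q, q)), r(m) ∨ s(m ∨ q ∨ q, m ∨ m ∨ q, s(m, q, q)) ∨ t(q, q, q), t(m ∨ m ∨ m ∨ m ∨ q ∨ q ∨ s(m, m, m), r(t(q, q, m)), r(m ∨ q ∨ q ∨ q)))) ∨ t(m ∨ q ∨ q ∨ r(q ∨ q), m, m)

Answer: m ∨ m ∨ m ∨ r(s(s(m ∨ m ∨ q ∨ q ∨ q, s(m ∨ q ∨ q, q ∨ q, m), m ∨ m ∨ t(m, q, m) ∨ t(m, q, q)), r(m) ∨ s(m ∨ q ∨ q, m ∨ m ∨ q, s(m, q, q)) ∨ t(q, q, q), t(m ∨ m ∨ m ∨ m ∨ q ∨ q ∨ s(m, m, m), r(t(q, q, m)), r(m ∨ q ∨ q ∨ q)))) ∨ t(m ∨ q ∨ q ∨ r(q ∨ q), m, m)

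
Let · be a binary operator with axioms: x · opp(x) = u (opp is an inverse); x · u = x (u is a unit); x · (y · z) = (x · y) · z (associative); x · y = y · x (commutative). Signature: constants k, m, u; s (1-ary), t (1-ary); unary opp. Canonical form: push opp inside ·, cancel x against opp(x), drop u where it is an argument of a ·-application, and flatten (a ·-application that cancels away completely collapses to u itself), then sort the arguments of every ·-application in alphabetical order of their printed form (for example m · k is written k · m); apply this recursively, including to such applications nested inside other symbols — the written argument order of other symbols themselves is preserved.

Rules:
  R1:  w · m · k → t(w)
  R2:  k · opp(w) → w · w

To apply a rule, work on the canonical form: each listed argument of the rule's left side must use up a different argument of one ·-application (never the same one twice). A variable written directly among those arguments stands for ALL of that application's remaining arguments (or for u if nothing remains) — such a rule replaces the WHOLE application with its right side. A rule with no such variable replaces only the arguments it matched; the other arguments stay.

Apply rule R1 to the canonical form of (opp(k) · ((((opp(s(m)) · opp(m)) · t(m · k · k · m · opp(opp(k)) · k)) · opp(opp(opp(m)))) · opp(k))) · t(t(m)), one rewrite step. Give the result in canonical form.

Canonical form:  opp(k) · opp(k) · opp(m) · opp(m) · opp(s(m)) · t(k · k · k · k · m · m) · t(t(m))
Apply R1:  consuming k, m;  w := k · k · k · m
Every leftover argument binds to the variable; the entire application is replaced.
New term:  opp(k) · opp(k) · opp(m) · opp(m) · opp(s(m)) · t(t(k · k · k · m)) · t(t(m))

Answer: opp(k) · opp(k) · opp(m) · opp(m) · opp(s(m)) · t(t(k · k · k · m)) · t(t(m))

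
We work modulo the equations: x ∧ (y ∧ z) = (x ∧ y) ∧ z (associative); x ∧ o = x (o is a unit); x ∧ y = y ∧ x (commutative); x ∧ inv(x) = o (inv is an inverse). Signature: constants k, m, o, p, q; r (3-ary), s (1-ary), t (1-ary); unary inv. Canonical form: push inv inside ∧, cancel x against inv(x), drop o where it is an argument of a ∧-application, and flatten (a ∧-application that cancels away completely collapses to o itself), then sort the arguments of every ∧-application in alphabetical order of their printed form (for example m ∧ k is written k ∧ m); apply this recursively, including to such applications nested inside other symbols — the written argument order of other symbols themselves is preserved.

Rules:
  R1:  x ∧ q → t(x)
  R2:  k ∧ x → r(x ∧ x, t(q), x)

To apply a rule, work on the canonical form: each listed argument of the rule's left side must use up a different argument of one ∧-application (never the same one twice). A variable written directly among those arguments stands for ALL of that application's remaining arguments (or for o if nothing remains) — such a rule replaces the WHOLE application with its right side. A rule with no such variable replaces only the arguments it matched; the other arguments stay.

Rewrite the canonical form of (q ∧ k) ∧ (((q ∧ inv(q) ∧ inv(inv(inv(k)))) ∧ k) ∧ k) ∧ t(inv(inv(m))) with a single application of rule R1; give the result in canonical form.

Canonical form:  k ∧ k ∧ q ∧ t(m)
R1 matches:  uses q;  x := k ∧ k ∧ t(m)
The extension variable absorbs all remaining arguments, so the whole application is rewritten.
New term:  t(k ∧ k ∧ t(m))

Answer: t(k ∧ k ∧ t(m))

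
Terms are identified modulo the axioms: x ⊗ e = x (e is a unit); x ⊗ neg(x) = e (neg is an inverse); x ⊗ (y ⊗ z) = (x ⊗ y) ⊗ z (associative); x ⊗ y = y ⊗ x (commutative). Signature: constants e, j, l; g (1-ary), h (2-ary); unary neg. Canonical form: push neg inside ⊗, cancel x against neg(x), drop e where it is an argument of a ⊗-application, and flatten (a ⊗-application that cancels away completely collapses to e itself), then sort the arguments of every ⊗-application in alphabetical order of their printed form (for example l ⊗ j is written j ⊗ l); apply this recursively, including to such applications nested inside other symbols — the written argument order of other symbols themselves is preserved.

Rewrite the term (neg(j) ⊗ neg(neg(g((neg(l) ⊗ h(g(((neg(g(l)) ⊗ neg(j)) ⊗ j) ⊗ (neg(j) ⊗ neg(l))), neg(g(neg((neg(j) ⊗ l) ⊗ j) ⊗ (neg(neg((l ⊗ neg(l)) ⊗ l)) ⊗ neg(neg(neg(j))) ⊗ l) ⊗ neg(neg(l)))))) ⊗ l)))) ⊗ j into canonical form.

Push neg inside:  distribute neg over ⊗ and collapse double neg
Cancel:  j cancels
Collect terms:  g(h(g(neg(g(l)) ⊗ neg(j) ⊗ neg(l)), neg(g(l ⊗ l ⊗ neg(j)))))

Answer: g(h(g(neg(g(l)) ⊗ neg(j) ⊗ neg(l)), neg(g(l ⊗ l ⊗ neg(j)))))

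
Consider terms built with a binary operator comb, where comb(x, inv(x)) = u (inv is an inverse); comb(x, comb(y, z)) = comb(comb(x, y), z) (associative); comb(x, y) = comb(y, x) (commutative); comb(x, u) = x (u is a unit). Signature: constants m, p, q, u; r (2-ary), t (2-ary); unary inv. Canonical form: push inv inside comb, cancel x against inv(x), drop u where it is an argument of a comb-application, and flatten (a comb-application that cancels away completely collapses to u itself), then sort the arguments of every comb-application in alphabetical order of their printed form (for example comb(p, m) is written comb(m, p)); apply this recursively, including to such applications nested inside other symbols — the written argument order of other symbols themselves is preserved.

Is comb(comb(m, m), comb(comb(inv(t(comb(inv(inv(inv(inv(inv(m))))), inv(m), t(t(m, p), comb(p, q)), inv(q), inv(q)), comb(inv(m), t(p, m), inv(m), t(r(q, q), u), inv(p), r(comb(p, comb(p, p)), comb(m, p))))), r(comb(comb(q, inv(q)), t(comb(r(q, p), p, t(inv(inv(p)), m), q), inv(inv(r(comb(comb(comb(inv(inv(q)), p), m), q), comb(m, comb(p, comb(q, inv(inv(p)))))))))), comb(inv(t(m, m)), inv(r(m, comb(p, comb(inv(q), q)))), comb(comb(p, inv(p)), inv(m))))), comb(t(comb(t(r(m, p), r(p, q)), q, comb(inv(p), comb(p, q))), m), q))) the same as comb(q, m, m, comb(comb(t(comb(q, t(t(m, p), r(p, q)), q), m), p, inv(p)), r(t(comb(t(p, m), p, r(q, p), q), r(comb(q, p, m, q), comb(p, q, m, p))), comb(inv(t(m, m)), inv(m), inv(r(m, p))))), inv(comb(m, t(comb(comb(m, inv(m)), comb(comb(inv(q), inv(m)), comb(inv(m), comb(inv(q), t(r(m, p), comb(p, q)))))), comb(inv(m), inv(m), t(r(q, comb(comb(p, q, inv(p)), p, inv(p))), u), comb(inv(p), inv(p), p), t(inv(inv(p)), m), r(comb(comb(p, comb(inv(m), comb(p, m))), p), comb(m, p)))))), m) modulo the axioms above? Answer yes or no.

Left:  comb(comb(m, m), comb(comb(inv(t(comb(inv(inv(inv(inv(inv(m))))), inv(m), t(t(m, p), comb(p, q)), inv(q), inv(q)), comb(inv(m), t(p, m), inv(m), t(r(q, q), u), inv(p), r(comb(p, comb(p, p)), comb(m, p))))), r(comb(comb(q, inv(q)), t(comb(r(q, p), p, t(inv(inv(p)), m), q), inv(inv(r(comb(comb(comb(inv(inv(q)), p), m), q), comb(m, comb(p, comb(q, inv(inv(p)))))))))), comb(inv(t(m, m)), inv(r(m, comb(p, comb(inv(q), q)))), comb(comb(p, inv(p)), inv(m))))), comb(t(comb(t(r(m, p), r(p, q)), q, comb(inv(p), comb(p, q))), m), q)))
  Push inv inside:  distribute inv over comb and collapse double inv
  Collect terms:  comb(m, m, inv(t(comb(inv(m), inv(m), inv(q), inv(q), t(t(m, p), comb(p, q))), comb(inv(m), inv(m), inv(p), r(comb(p, p, p), comb(m, p)), t(p, m), t(r(q, q), u)))), r(t(comb(p, q, r(q, p), t(p, m)), r(comb(m, p, q, q), comb(m, p, p, q))), comb(inv(m), inv(r(m, p)), inv(t(m, m)))), t(comb(q, q, t(r(m, p), r(p, q))), m), q)
  Sort:  comb(inv(t(comb(inv(m), inv(m), inv(q), inv(q), t(t(m, p), comb(p, q))), comb(inv(m), inv(m), inv(p), r(comb(p, p, p), comb(m, p)), t(p, m), t(r(q, q), u)))), m, m, q, r(t(comb(p, q, r(q, p), t(p, m)), r(comb(m, p, q, q), comb(m, p, p, q))), comb(inv(m), inv(r(m, p)), inv(t(m, m)))), t(comb(q, q, t(r(m, p), r(p, q))), m))
Right:  comb(q, m, m, comb(comb(t(comb(q, t(t(m, p), r(p, q)), q), m), p, inv(p)), r(t(comb(t(p, m), p, r(q, p), q), r(comb(q, p, m, q), comb(p, q, m, p))), comb(inv(t(m, m)), inv(m), inv(r(m, p))))), inv(comb(m, t(comb(comb(m, inv(m)), comb(comb(inv(q), inv(m)), comb(inv(m), comb(inv(q), t(r(m, p), comb(p, q)))))), comb(inv(m), inv(m), t(r(q, comb(comb(p, q, inv(p)), p, inv(p))), u), comb(inv(p), inv(p), p), t(inv(inv(p)), m), r(comb(comb(p, comb(inv(m), comb(p, m))), p), comb(m, p)))))), m)
  Push inv inside:  distribute inv over comb and collapse double inv
  Inverses cancel:  p cancels
  Collect:  comb(q, m, m, t(comb(q, q, t(t(m, p), r(p, q))), m), r(t(comb(p, q, r(q, p), t(p, m)), r(comb(m, p, q, q), comb(m, p, p, q))), comb(inv(m), inv(r(m, p)), inv(t(m, m)))), inv(t(comb(inv(m), inv(m), inv(q), inv(q), t(r(m, p), comb(p, q))), comb(inv(m), inv(m), inv(p), r(comb(p, p, p), comb(m, p)), t(p, m), t(r(q, q), u)))))
  Order the arguments:  comb(inv(t(comb(inv(m), inv(m), inv(q), inv(q), t(r(m, p), comb(p, q))), comb(inv(m), inv(m), inv(p), r(comb(p, p, p), comb(m, p)), t(p, m), t(r(q, q), u)))), m, m, q, r(t(comb(p, q, r(q, p), t(p, m)), r(comb(m, p, q, q), comb(m, p, p, q))), comb(inv(m), inv(r(m, p)), inv(t(m, m)))), t(comb(q, q, t(t(m, p), r(p, q))), m))

Answer: no — comb(inv(t(comb(inv(m), inv(m), inv(q), inv(q), t(t(m, p), comb(p, q))), comb(inv(m), inv(m), inv(p), r(comb(p, p, p), comb(m, p)), t(p, m), t(r(q, q), u)))), m, m, q, r(t(comb(p, q, r(q, p), t(p, m)), r(comb(m, p, q, q), comb(m, p, p, q))), comb(inv(m), inv(r(m, p)), inv(t(m, m)))), t(comb(q, q, t(r(m, p), r(p, q))), m)) vs comb(inv(t(comb(inv(m), inv(m), inv(q), inv(q), t(r(m, p), comb(p, q))), comb(inv(m), inv(m), inv(p), r(comb(p, p, p), comb(m, p)), t(p, m), t(r(q, q), u)))), m, m, q, r(t(comb(p, q, r(q, p), t(p, m)), r(comb(m, p, q, q), comb(m, p, p, q))), comb(inv(m), inv(r(m, p)), inv(t(m, m)))), t(comb(q, q, t(t(m, p), r(p, q))), m))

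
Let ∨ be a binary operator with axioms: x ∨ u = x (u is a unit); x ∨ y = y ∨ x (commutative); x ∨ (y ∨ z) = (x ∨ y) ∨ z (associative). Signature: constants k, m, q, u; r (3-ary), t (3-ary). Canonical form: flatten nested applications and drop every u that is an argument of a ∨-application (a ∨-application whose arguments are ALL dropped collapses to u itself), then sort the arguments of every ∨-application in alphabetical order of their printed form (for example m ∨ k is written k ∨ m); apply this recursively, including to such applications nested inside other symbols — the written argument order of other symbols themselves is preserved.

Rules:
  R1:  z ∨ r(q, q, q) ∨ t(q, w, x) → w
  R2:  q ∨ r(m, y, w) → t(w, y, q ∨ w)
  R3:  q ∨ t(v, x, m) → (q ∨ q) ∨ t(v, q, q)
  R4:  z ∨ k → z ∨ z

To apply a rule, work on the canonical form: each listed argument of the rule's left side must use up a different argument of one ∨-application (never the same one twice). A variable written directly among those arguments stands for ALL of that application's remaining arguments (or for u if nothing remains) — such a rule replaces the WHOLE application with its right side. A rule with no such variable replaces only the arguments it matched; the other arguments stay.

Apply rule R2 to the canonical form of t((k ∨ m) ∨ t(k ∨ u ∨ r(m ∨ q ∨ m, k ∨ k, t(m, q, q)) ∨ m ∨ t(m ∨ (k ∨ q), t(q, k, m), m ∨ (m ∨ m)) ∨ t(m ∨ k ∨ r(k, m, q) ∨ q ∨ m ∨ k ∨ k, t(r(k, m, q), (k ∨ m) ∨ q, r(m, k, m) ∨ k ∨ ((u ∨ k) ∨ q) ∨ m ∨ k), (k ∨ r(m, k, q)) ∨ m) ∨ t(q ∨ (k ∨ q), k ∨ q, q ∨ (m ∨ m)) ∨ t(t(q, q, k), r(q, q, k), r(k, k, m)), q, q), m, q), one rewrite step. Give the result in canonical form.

Canonical form:  t(k ∨ m ∨ t(k ∨ m ∨ r(m ∨ m ∨ q, k ∨ k, t(m, q, q)) ∨ t(k ∨ k ∨ k ∨ m ∨ m ∨ q ∨ r(k, m, q), t(r(k, m, q), k ∨ m ∨ q, k ∨ k ∨ k ∨ m ∨ q ∨ r(m, k, m)), k ∨ m ∨ r(m, k, q)) ∨ t(k ∨ m ∨ q, t(q, k, m), m ∨ m ∨ m) ∨ t(k ∨ q ∨ q, k ∨ q, m ∨ m ∨ q) ∨ t(t(q, q, k), r(q, q, k), r(k, k, m)), q, q), m, q)
Apply R2:  consuming q, r(m, k, m);  w := m, y := k
New term:  t(k ∨ m ∨ t(k ∨ m ∨ r(m ∨ m ∨ q, k ∨ k, t(m, q, q)) ∨ t(k ∨ k ∨ k ∨ m ∨ m ∨ q ∨ r(k, m, q), t(r(k, m, q), k ∨ m ∨ q, k ∨ k ∨ k ∨ m ∨ t(m, k, m ∨ q)), k ∨ m ∨ r(m, k, q)) ∨ t(k ∨ m ∨ q, t(q, k, m), m ∨ m ∨ m) ∨ t(k ∨ q ∨ q, k ∨ q, m ∨ m ∨ q) ∨ t(t(q, q, k), r(q, q, k), r(k, k, m)), q, q), m, q)

Answer: t(k ∨ m ∨ t(k ∨ m ∨ r(m ∨ m ∨ q, k ∨ k, t(m, q, q)) ∨ t(k ∨ k ∨ k ∨ m ∨ m ∨ q ∨ r(k, m, q), t(r(k, m, q), k ∨ m ∨ q, k ∨ k ∨ k ∨ m ∨ t(m, k, m ∨ q)), k ∨ m ∨ r(m, k, q)) ∨ t(k ∨ m ∨ q, t(q, k, m), m ∨ m ∨ m) ∨ t(k ∨ q ∨ q, k ∨ q, m ∨ m ∨ q) ∨ t(t(q, q, k), r(q, q, k), r(k, k, m)), q, q), m, q)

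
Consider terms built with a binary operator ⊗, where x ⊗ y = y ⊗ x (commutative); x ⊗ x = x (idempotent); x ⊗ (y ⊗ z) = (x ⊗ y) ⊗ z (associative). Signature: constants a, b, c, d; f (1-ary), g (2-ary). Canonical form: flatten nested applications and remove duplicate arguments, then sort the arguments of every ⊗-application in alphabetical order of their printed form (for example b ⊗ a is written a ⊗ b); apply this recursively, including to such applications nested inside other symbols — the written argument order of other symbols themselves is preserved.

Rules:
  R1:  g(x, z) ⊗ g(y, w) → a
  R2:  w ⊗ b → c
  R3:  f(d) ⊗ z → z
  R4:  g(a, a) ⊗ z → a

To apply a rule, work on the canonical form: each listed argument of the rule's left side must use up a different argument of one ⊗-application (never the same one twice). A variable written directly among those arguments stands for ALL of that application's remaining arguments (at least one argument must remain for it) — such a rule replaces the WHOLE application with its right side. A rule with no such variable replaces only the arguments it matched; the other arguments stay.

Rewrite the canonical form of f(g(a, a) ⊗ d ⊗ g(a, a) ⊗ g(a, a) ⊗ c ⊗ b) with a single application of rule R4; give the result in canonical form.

Answer: f(a)

Derivation:
Canonical form:  f(b ⊗ c ⊗ d ⊗ g(a, a))
Match R4:  consume g(a, a);  z := b ⊗ c ⊗ d
Every leftover argument binds to the variable; the entire application is replaced.
Result:  f(a)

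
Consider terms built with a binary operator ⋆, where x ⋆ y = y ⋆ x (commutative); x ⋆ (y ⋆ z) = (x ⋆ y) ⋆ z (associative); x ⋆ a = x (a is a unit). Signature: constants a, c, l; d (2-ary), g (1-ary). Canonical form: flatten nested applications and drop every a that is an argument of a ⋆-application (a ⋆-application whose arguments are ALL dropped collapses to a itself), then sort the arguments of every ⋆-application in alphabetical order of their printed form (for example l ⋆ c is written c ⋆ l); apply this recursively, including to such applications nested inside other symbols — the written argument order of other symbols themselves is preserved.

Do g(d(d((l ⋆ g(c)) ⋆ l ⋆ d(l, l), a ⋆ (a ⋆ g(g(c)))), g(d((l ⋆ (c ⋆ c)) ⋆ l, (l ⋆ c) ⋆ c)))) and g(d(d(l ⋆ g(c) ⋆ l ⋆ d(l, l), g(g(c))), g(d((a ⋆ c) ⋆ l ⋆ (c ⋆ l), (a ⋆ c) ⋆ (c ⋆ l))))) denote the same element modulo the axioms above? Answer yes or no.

Answer: yes — both canonical forms are g(d(d(d(l, l) ⋆ g(c) ⋆ l ⋆ l, g(g(c))), g(d(c ⋆ c ⋆ l ⋆ l, c ⋆ c ⋆ l))))

Derivation:
Left:  g(d(d((l ⋆ g(c)) ⋆ l ⋆ d(l, l), a ⋆ (a ⋆ g(g(c)))), g(d((l ⋆ (c ⋆ c)) ⋆ l, (l ⋆ c) ⋆ c))))
  Descend into:  (l ⋆ g(c)) ⋆ l ⋆ d(l, l)
  Merge nested applications:  l ⋆ g(c) ⋆ l ⋆ d(l, l)
  Sort:  d(l, l) ⋆ g(c) ⋆ l ⋆ l
  Reassemble:  g(d(d(d(l, l) ⋆ g(c) ⋆ l ⋆ l, g(g(c))), g(d(c ⋆ c ⋆ l ⋆ l, c ⋆ c ⋆ l))))
Right:  g(d(d(l ⋆ g(c) ⋆ l ⋆ d(l, l), g(g(c))), g(d((a ⋆ c) ⋆ l ⋆ (c ⋆ l), (a ⋆ c) ⋆ (c ⋆ l)))))
  Work inside:  (a ⋆ c) ⋆ l ⋆ (c ⋆ l)
  Merge nested applications:  a ⋆ c ⋆ l ⋆ c ⋆ l
  Drop the unit:  drop a
  Sort:  c ⋆ c ⋆ l ⋆ l
  Reassemble:  g(d(d(d(l, l) ⋆ g(c) ⋆ l ⋆ l, g(g(c))), g(d(c ⋆ c ⋆ l ⋆ l, c ⋆ c ⋆ l))))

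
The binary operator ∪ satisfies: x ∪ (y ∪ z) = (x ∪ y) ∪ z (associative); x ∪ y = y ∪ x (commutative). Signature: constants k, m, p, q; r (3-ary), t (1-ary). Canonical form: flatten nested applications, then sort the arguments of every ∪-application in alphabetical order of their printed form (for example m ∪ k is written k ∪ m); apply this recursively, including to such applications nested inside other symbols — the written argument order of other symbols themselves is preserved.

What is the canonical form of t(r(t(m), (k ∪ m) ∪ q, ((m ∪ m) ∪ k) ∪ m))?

Focus inside:  ((m ∪ m) ∪ k) ∪ m
Un-nest:  m ∪ m ∪ k ∪ m
Sort:  k ∪ m ∪ m ∪ m
Reassemble:  t(r(t(m), k ∪ m ∪ q, k ∪ m ∪ m ∪ m))

Answer: t(r(t(m), k ∪ m ∪ q, k ∪ m ∪ m ∪ m))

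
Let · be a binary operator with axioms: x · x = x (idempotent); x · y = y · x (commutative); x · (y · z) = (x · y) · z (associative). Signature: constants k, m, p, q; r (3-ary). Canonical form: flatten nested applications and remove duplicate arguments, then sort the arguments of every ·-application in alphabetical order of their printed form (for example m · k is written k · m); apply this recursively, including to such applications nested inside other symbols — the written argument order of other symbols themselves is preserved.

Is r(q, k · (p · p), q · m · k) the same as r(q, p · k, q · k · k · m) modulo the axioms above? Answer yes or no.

Left:  r(q, k · (p · p), q · m · k)
  Descend into:  k · (p · p)
  Merge nested applications:  k · p · p
  Deduplicate:  drop duplicate p
  Sort:  k · p
  Reassemble:  r(q, k · p, k · m · q)
Right:  r(q, p · k, q · k · k · m)
  Work inside:  q · k · k · m
  Idempotence:  drop duplicate k
  Sort:  k · m · q
  Reassemble:  r(q, k · p, k · m · q)

Answer: yes — both canonical forms are r(q, k · p, k · m · q)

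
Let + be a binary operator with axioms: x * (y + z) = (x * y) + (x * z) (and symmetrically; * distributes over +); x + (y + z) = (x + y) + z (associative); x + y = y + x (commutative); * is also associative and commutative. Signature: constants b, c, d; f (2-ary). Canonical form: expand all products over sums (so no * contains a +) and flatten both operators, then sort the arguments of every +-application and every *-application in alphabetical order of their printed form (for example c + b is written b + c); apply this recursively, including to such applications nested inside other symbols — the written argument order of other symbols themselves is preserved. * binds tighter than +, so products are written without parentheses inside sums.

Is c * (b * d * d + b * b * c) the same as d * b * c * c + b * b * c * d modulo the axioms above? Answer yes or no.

Answer: no — b * b * c * c + b * c * d * d vs b * b * c * d + b * c * c * d

Derivation:
Left:  c * (b * d * d + b * b * c)
  Expand products over sums:  b * c * d * d + b * b * c * c
  Sort:  b * b * c * c + b * c * d * d
Right:  d * b * c * c + b * b * c * d
  Un-nest:  b * c * c * d + b * b * c * d
  Sort:  b * b * c * d + b * c * c * d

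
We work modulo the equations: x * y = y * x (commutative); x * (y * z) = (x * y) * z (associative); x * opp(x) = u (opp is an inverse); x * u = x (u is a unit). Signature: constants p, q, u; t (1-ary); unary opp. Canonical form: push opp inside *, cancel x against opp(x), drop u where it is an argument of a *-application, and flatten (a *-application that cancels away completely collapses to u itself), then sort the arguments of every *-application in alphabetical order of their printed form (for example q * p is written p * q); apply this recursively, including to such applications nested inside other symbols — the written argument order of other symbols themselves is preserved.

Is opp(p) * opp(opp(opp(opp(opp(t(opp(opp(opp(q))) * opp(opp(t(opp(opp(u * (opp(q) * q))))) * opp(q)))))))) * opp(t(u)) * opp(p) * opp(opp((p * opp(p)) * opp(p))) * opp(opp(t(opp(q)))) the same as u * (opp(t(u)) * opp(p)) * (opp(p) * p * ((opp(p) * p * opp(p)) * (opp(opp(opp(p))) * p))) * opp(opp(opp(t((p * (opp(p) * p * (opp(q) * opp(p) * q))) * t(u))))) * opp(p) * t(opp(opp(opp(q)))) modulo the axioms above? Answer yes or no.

Answer: yes — both canonical forms are opp(p) * opp(p) * opp(p) * opp(t(t(u))) * opp(t(u)) * t(opp(q))

Derivation:
Left:  opp(p) * opp(opp(opp(opp(opp(t(opp(opp(opp(q))) * opp(opp(t(opp(opp(u * (opp(q) * q))))) * opp(q)))))))) * opp(t(u)) * opp(p) * opp(opp((p * opp(p)) * opp(p))) * opp(opp(t(opp(q))))
  Push opp inside:  distribute opp over * and collapse double opp
  Collect:  opp(p) * opp(p) * opp(p) * opp(t(t(u))) * opp(t(u)) * t(opp(q))
Right:  u * (opp(t(u)) * opp(p)) * (opp(p) * p * ((opp(p) * p * opp(p)) * (opp(opp(opp(p))) * p))) * opp(opp(opp(t((p * (opp(p) * p * (opp(q) * opp(p) * q))) * t(u))))) * opp(p) * t(opp(opp(opp(q))))
  Push opp inside:  distribute opp over * and collapse double opp
  Collect:  opp(t(u)) * opp(p) * opp(p) * opp(p) * opp(t(t(u))) * t(opp(q))
  Order the arguments:  opp(p) * opp(p) * opp(p) * opp(t(t(u))) * opp(t(u)) * t(opp(q))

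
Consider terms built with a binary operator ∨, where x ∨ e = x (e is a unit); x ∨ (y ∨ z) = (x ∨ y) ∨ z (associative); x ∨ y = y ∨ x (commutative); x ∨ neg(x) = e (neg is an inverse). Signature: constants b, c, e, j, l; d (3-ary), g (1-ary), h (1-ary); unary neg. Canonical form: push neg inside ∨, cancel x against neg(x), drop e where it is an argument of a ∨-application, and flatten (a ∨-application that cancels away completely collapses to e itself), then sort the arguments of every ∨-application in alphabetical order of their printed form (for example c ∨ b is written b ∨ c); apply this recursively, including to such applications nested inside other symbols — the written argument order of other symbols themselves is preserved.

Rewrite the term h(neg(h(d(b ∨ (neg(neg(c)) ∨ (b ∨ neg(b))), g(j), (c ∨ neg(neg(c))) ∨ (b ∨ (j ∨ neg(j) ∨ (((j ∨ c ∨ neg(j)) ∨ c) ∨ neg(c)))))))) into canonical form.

Descend into:  (c ∨ neg(neg(c))) ∨ (b ∨ (j ∨ neg(j) ∨ (((j ∨ c ∨ neg(j)) ∨ c) ∨ neg(c))))
Push neg inside:  distribute neg over ∨ and collapse double neg
Inverses cancel:  j cancels
Collect:  c ∨ c ∨ c ∨ b
Sort:  b ∨ c ∨ c ∨ c
Rebuild:  h(neg(h(d(b ∨ c, g(j), b ∨ c ∨ c ∨ c))))

Answer: h(neg(h(d(b ∨ c, g(j), b ∨ c ∨ c ∨ c))))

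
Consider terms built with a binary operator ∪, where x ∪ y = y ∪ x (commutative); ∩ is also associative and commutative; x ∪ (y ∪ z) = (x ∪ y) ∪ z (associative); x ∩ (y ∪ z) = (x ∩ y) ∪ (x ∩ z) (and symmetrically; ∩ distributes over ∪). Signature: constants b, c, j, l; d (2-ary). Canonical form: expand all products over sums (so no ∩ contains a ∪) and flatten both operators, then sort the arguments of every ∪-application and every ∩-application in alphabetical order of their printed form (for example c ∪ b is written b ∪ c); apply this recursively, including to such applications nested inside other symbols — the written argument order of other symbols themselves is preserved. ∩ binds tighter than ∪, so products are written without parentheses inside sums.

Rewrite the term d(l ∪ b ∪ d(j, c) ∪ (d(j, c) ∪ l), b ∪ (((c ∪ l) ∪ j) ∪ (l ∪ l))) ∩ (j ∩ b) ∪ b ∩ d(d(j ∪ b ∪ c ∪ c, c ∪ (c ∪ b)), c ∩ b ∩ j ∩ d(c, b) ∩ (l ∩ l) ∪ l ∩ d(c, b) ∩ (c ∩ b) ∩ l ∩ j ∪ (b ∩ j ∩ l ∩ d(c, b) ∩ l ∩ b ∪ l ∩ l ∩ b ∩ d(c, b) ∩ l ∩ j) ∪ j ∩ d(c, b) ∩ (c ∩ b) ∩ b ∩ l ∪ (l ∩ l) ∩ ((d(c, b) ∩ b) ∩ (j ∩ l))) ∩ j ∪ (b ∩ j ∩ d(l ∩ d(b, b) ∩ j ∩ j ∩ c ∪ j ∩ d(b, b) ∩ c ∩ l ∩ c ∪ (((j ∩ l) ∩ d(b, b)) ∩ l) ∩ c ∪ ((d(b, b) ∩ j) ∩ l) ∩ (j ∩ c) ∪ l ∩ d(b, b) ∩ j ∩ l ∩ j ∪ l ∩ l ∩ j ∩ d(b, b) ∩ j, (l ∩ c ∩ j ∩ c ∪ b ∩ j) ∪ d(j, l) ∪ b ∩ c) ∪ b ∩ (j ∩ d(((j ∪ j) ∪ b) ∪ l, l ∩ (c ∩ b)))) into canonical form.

Answer: b ∩ d(b ∪ d(j, c) ∪ d(j, c) ∪ l ∪ l, b ∪ c ∪ j ∪ l ∪ l ∪ l) ∩ j ∪ b ∩ d(b ∪ j ∪ j ∪ l, b ∩ c ∩ l) ∩ j ∪ b ∩ d(c ∩ c ∩ d(b, b) ∩ j ∩ l ∪ c ∩ d(b, b) ∩ j ∩ j ∩ l ∪ c ∩ d(b, b) ∩ j ∩ j ∩ l ∪ c ∩ d(b, b) ∩ j ∩ l ∩ l ∪ d(b, b) ∩ j ∩ j ∩ l ∩ l ∪ d(b, b) ∩ j ∩ j ∩ l ∩ l, b ∩ c ∪ b ∩ j ∪ c ∩ c ∩ j ∩ l ∪ d(j, l)) ∩ j ∪ b ∩ d(d(b ∪ c ∪ c ∪ j, b ∪ c ∪ c), b ∩ b ∩ c ∩ d(c, b) ∩ j ∩ l ∪ b ∩ b ∩ d(c, b) ∩ j ∩ l ∩ l ∪ b ∩ c ∩ d(c, b) ∩ j ∩ l ∩ l ∪ b ∩ c ∩ d(c, b) ∩ j ∩ l ∩ l ∪ b ∩ d(c, b) ∩ j ∩ l ∩ l ∩ l ∪ b ∩ d(c, b) ∩ j ∩ l ∩ l ∩ l) ∩ j

Derivation:
Un-nest:  b ∩ d(b ∪ d(j, c) ∪ d(j, c) ∪ l ∪ l, b ∪ c ∪ j ∪ l ∪ l ∪ l) ∩ j ∪ b ∩ d(d(b ∪ c ∪ c ∪ j, b ∪ c ∪ c), b ∩ b ∩ c ∩ d(c, b) ∩ j ∩ l ∪ b ∩ b ∩ d(c, b) ∩ j ∩ l ∩ l ∪ b ∩ c ∩ d(c, b) ∩ j ∩ l ∩ l ∪ b ∩ c ∩ d(c, b) ∩ j ∩ l ∩ l ∪ b ∩ d(c, b) ∩ j ∩ l ∩ l ∩ l ∪ b ∩ d(c, b) ∩ j ∩ l ∩ l ∩ l) ∩ j ∪ b ∩ d(c ∩ c ∩ d(b, b) ∩ j ∩ l ∪ c ∩ d(b, b) ∩ j ∩ j ∩ l ∪ c ∩ d(b, b) ∩ j ∩ j ∩ l ∪ c ∩ d(b, b) ∩ j ∩ l ∩ l ∪ d(b, b) ∩ j ∩ j ∩ l ∩ l ∪ d(b, b) ∩ j ∩ j ∩ l ∩ l, b ∩ c ∪ b ∩ j ∪ c ∩ c ∩ j ∩ l ∪ d(j, l)) ∩ j ∪ b ∩ d(b ∪ j ∪ j ∪ l, b ∩ c ∩ l) ∩ j
Sort arguments:  b ∩ d(b ∪ d(j, c) ∪ d(j, c) ∪ l ∪ l, b ∪ c ∪ j ∪ l ∪ l ∪ l) ∩ j ∪ b ∩ d(b ∪ j ∪ j ∪ l, b ∩ c ∩ l) ∩ j ∪ b ∩ d(c ∩ c ∩ d(b, b) ∩ j ∩ l ∪ c ∩ d(b, b) ∩ j ∩ j ∩ l ∪ c ∩ d(b, b) ∩ j ∩ j ∩ l ∪ c ∩ d(b, b) ∩ j ∩ l ∩ l ∪ d(b, b) ∩ j ∩ j ∩ l ∩ l ∪ d(b, b) ∩ j ∩ j ∩ l ∩ l, b ∩ c ∪ b ∩ j ∪ c ∩ c ∩ j ∩ l ∪ d(j, l)) ∩ j ∪ b ∩ d(d(b ∪ c ∪ c ∪ j, b ∪ c ∪ c), b ∩ b ∩ c ∩ d(c, b) ∩ j ∩ l ∪ b ∩ b ∩ d(c, b) ∩ j ∩ l ∩ l ∪ b ∩ c ∩ d(c, b) ∩ j ∩ l ∩ l ∪ b ∩ c ∩ d(c, b) ∩ j ∩ l ∩ l ∪ b ∩ d(c, b) ∩ j ∩ l ∩ l ∩ l ∪ b ∩ d(c, b) ∩ j ∩ l ∩ l ∩ l) ∩ j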